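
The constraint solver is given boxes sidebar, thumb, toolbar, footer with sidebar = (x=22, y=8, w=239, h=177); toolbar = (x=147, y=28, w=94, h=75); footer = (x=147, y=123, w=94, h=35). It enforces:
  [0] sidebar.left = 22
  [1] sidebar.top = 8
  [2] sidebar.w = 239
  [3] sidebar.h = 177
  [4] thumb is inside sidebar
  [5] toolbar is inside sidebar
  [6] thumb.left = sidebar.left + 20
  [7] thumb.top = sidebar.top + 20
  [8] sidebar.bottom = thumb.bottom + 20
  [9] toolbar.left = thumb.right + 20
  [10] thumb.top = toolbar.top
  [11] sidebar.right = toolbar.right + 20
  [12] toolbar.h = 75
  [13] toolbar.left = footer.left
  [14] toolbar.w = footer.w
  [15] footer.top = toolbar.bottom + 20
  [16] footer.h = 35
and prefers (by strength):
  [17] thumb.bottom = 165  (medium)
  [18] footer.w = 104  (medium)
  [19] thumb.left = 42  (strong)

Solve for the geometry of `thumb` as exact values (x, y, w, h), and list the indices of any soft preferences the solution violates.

1. thumb.x = 42  [thumb.left = sidebar.left + 20]
2. thumb.y = 28  [thumb.top = sidebar.top + 20]
3. thumb.h = 137  [sidebar.bottom = thumb.bottom + 20]
4. thumb.w = 85  [toolbar.left = thumb.right + 20]

thumb = (x=42, y=28, w=85, h=137)
violated soft preferences: 18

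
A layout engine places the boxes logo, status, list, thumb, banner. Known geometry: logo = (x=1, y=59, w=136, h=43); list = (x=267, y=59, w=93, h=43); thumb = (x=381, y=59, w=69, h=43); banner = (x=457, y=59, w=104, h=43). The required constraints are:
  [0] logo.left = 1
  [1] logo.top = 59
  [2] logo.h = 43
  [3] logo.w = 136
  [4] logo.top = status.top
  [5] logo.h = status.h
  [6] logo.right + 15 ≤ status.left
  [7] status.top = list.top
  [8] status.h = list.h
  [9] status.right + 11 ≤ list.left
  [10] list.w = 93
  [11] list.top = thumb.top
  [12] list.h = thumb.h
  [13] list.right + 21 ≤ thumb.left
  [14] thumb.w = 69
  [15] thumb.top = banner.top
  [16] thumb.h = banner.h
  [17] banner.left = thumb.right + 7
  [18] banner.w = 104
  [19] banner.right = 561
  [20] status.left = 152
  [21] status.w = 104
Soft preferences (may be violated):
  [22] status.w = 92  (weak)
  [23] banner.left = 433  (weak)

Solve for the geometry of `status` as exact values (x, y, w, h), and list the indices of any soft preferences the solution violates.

1. status.y = 59  [logo.top = status.top]
2. status.h = 43  [logo.h = status.h]
3. status.x = 152  [status.left = 152]
4. status.w = 104  [status.w = 104]

status = (x=152, y=59, w=104, h=43)
violated soft preferences: 22, 23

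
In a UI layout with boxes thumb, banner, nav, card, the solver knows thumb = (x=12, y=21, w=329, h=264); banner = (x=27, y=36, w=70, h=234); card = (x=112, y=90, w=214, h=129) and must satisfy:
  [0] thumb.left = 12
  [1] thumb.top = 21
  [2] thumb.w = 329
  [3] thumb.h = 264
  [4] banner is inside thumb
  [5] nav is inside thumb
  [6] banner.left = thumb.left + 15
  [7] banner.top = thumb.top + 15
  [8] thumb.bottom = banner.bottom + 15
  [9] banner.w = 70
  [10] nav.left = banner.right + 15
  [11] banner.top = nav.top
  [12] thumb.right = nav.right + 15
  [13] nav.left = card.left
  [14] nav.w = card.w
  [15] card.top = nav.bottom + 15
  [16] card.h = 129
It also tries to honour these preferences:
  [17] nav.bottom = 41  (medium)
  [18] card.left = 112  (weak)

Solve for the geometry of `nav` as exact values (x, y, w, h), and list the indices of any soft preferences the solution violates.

1. nav.x = 112  [nav.left = banner.right + 15]
2. nav.y = 36  [banner.top = nav.top]
3. nav.w = 214  [thumb.right = nav.right + 15]
4. nav.h = 39  [card.top = nav.bottom + 15]

nav = (x=112, y=36, w=214, h=39)
violated soft preferences: 17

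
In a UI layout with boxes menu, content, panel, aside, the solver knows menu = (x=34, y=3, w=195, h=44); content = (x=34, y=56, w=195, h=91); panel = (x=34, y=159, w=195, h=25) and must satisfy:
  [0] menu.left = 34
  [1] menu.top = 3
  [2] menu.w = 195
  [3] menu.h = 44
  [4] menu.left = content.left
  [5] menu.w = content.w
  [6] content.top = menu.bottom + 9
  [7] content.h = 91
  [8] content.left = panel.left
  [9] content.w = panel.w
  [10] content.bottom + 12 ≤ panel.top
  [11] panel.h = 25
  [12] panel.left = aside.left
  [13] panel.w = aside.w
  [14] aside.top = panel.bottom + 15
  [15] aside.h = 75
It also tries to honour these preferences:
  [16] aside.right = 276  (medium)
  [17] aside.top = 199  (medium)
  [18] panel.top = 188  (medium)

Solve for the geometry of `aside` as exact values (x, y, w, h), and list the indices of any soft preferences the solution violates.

1. aside.x = 34  [panel.left = aside.left]
2. aside.w = 195  [panel.w = aside.w]
3. aside.y = 199  [aside.top = panel.bottom + 15]
4. aside.h = 75  [aside.h = 75]

aside = (x=34, y=199, w=195, h=75)
violated soft preferences: 16, 18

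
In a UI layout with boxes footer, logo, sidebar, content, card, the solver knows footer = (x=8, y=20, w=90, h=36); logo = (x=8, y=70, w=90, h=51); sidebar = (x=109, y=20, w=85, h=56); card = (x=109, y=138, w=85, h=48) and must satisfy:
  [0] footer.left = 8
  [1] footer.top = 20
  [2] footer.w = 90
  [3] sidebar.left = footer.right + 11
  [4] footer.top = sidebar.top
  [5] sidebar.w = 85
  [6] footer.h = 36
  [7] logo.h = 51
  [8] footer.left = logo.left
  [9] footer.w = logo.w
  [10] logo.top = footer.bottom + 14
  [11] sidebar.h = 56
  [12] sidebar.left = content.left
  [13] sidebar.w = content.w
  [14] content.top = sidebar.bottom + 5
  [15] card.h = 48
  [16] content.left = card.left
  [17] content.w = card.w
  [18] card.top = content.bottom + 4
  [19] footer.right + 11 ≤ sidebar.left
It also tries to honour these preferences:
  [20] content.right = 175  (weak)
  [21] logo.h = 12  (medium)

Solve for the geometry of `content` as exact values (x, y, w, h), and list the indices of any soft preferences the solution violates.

content = (x=109, y=81, w=85, h=53)
violated soft preferences: 20, 21

1. content.x = 109  [sidebar.left = content.left]
2. content.w = 85  [sidebar.w = content.w]
3. content.y = 81  [content.top = sidebar.bottom + 5]
4. content.h = 53  [card.top = content.bottom + 4]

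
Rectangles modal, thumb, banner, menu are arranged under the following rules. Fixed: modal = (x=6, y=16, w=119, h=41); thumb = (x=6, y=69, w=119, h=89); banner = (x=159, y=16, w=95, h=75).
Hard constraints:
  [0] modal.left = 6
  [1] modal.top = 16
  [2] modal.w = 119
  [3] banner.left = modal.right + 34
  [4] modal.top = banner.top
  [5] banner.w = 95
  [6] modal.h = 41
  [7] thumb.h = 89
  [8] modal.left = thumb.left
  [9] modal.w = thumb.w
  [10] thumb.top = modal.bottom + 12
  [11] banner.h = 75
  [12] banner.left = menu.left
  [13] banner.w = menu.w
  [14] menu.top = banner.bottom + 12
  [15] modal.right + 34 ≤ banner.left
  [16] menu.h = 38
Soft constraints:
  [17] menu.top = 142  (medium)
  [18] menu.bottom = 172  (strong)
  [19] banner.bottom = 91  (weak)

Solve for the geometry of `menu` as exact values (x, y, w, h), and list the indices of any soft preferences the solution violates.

1. menu.x = 159  [banner.left = menu.left]
2. menu.w = 95  [banner.w = menu.w]
3. menu.y = 103  [menu.top = banner.bottom + 12]
4. menu.h = 38  [menu.h = 38]

menu = (x=159, y=103, w=95, h=38)
violated soft preferences: 17, 18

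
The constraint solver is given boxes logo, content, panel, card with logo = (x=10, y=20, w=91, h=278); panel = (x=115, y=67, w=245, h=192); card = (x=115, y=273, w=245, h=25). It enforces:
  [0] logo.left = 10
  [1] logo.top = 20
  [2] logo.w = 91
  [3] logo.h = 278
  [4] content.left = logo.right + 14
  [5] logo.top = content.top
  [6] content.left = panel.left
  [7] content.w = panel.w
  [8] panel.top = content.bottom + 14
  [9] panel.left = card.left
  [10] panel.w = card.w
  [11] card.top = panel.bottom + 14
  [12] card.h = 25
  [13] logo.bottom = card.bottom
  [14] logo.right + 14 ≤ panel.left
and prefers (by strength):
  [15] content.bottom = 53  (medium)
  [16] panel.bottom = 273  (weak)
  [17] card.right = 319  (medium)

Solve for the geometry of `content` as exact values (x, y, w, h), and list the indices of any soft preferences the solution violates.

1. content.x = 115  [content.left = logo.right + 14]
2. content.y = 20  [logo.top = content.top]
3. content.w = 245  [content.w = panel.w]
4. content.h = 33  [panel.top = content.bottom + 14]

content = (x=115, y=20, w=245, h=33)
violated soft preferences: 16, 17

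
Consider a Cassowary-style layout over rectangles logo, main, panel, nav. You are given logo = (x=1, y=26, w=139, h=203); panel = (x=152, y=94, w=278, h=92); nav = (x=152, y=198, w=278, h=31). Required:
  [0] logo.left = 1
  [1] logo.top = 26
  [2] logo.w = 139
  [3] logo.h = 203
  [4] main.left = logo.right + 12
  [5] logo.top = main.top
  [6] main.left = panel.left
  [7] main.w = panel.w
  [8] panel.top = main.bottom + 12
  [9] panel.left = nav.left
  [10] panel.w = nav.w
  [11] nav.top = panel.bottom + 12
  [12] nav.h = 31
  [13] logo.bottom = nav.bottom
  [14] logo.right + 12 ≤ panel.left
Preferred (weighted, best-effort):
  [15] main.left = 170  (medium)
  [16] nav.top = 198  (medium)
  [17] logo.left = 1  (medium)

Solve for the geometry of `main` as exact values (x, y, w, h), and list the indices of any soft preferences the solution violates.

main = (x=152, y=26, w=278, h=56)
violated soft preferences: 15

1. main.x = 152  [main.left = logo.right + 12]
2. main.y = 26  [logo.top = main.top]
3. main.w = 278  [main.w = panel.w]
4. main.h = 56  [panel.top = main.bottom + 12]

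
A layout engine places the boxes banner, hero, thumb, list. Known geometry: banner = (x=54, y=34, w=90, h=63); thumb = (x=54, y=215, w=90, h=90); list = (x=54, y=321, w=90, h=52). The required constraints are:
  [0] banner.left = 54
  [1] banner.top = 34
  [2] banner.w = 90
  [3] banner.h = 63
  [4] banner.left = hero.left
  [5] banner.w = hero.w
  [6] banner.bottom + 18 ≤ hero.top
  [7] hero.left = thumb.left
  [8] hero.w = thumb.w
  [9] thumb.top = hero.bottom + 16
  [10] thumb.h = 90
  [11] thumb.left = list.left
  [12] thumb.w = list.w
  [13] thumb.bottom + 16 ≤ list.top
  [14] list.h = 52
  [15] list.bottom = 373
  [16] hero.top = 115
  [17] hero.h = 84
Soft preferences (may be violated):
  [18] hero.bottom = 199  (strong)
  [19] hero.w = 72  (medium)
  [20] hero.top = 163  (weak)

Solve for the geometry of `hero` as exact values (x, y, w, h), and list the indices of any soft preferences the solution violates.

hero = (x=54, y=115, w=90, h=84)
violated soft preferences: 19, 20

1. hero.x = 54  [banner.left = hero.left]
2. hero.w = 90  [banner.w = hero.w]
3. hero.y = 115  [hero.top = 115]
4. hero.h = 84  [hero.h = 84]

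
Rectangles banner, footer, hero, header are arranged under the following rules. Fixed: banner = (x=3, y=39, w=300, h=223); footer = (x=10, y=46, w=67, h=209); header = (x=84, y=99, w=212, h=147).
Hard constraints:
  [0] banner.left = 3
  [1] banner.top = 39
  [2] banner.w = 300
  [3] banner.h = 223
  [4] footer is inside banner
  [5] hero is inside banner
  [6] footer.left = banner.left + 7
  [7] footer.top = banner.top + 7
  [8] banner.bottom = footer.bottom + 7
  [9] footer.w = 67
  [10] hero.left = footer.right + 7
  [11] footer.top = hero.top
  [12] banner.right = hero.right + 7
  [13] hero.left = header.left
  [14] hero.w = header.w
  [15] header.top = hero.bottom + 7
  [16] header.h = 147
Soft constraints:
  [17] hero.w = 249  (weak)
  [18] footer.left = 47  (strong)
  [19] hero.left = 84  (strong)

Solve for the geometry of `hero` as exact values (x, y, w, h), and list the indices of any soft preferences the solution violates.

hero = (x=84, y=46, w=212, h=46)
violated soft preferences: 17, 18

1. hero.x = 84  [hero.left = footer.right + 7]
2. hero.y = 46  [footer.top = hero.top]
3. hero.w = 212  [banner.right = hero.right + 7]
4. hero.h = 46  [header.top = hero.bottom + 7]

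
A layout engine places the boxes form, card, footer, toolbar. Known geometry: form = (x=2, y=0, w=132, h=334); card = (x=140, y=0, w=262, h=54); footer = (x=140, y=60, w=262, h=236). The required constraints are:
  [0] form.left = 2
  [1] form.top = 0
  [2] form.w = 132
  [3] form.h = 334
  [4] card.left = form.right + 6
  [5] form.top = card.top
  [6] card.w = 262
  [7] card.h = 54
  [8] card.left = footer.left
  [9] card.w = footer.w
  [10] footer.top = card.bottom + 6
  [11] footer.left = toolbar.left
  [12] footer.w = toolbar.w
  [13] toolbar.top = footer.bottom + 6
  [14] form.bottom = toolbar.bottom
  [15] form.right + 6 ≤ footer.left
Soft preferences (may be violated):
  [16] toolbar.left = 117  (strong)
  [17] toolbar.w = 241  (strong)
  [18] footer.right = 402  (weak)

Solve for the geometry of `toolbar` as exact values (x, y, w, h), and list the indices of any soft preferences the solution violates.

1. toolbar.x = 140  [footer.left = toolbar.left]
2. toolbar.w = 262  [footer.w = toolbar.w]
3. toolbar.y = 302  [toolbar.top = footer.bottom + 6]
4. toolbar.h = 32  [form.bottom = toolbar.bottom]

toolbar = (x=140, y=302, w=262, h=32)
violated soft preferences: 16, 17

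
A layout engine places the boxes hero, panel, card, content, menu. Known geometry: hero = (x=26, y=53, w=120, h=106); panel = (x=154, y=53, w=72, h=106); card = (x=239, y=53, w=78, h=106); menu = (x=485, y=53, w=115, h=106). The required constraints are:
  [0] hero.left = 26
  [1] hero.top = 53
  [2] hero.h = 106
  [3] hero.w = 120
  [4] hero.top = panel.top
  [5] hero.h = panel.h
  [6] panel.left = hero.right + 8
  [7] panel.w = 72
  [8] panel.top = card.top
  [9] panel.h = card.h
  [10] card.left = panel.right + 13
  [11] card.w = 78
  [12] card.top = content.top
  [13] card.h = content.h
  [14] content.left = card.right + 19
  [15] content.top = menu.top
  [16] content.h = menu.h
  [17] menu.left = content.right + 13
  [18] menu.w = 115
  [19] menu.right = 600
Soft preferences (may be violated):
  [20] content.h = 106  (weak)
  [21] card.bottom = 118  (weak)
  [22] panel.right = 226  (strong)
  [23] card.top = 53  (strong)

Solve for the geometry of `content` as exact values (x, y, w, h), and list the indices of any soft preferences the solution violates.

content = (x=336, y=53, w=136, h=106)
violated soft preferences: 21

1. content.y = 53  [card.top = content.top]
2. content.h = 106  [card.h = content.h]
3. content.x = 336  [content.left = card.right + 19]
4. content.w = 136  [menu.left = content.right + 13]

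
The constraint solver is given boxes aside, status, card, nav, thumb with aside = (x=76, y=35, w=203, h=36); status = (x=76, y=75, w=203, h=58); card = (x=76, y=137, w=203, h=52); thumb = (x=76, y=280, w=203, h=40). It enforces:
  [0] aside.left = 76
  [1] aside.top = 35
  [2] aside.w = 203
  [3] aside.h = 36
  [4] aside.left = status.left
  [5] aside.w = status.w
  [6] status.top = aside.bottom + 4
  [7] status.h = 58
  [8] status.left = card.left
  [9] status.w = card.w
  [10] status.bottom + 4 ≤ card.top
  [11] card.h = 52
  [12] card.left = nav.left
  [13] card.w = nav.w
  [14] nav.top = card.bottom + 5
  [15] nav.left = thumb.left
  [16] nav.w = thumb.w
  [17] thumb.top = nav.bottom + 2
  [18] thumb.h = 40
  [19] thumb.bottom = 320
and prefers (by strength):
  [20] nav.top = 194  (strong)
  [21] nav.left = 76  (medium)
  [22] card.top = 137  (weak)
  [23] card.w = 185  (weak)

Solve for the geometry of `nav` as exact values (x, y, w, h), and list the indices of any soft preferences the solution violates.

nav = (x=76, y=194, w=203, h=84)
violated soft preferences: 23

1. nav.x = 76  [card.left = nav.left]
2. nav.w = 203  [card.w = nav.w]
3. nav.y = 194  [nav.top = card.bottom + 5]
4. nav.h = 84  [thumb.top = nav.bottom + 2]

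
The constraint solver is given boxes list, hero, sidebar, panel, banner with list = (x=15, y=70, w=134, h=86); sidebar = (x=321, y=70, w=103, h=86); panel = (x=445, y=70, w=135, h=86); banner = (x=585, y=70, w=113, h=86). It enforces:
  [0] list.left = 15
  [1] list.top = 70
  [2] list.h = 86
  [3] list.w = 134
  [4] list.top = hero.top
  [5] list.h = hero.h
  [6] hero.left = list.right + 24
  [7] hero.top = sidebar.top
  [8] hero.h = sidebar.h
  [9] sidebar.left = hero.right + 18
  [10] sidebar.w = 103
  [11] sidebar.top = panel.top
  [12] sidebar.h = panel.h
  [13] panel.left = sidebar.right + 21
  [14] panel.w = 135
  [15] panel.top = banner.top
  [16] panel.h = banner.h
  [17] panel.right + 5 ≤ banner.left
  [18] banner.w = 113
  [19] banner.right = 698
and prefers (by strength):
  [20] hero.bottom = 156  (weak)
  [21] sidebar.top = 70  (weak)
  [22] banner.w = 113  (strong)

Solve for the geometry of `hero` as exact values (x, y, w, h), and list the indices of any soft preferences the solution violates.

hero = (x=173, y=70, w=130, h=86)
violated soft preferences: none

1. hero.y = 70  [list.top = hero.top]
2. hero.h = 86  [list.h = hero.h]
3. hero.x = 173  [hero.left = list.right + 24]
4. hero.w = 130  [sidebar.left = hero.right + 18]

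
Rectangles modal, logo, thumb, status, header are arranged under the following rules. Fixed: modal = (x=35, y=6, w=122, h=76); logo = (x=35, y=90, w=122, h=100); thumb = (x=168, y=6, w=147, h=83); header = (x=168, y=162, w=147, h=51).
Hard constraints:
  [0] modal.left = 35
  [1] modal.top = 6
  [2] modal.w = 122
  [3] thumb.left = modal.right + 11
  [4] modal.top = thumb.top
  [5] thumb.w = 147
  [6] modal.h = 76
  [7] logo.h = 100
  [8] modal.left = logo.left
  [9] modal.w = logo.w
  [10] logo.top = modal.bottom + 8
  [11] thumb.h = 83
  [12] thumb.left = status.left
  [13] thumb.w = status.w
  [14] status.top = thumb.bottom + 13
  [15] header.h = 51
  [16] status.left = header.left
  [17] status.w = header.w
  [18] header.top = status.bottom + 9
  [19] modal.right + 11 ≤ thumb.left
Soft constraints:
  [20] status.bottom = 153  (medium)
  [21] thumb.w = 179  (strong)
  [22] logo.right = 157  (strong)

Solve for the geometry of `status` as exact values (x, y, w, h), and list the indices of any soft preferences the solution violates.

1. status.x = 168  [thumb.left = status.left]
2. status.w = 147  [thumb.w = status.w]
3. status.y = 102  [status.top = thumb.bottom + 13]
4. status.h = 51  [header.top = status.bottom + 9]

status = (x=168, y=102, w=147, h=51)
violated soft preferences: 21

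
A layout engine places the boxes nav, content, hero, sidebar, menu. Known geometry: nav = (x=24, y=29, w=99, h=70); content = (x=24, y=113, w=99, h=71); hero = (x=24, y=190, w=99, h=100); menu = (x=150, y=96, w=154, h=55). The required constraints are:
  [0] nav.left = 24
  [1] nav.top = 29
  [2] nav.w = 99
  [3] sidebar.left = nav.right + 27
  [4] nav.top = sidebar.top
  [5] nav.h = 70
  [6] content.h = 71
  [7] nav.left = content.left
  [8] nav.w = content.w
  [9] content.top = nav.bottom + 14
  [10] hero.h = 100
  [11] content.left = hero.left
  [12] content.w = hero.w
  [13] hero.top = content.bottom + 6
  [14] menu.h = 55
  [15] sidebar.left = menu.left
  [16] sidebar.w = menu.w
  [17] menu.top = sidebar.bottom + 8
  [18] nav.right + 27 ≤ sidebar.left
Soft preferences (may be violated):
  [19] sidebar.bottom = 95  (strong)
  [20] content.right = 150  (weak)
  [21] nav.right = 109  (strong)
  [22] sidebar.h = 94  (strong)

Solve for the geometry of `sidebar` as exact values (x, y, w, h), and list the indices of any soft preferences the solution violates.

1. sidebar.x = 150  [sidebar.left = nav.right + 27]
2. sidebar.y = 29  [nav.top = sidebar.top]
3. sidebar.w = 154  [sidebar.w = menu.w]
4. sidebar.h = 59  [menu.top = sidebar.bottom + 8]

sidebar = (x=150, y=29, w=154, h=59)
violated soft preferences: 19, 20, 21, 22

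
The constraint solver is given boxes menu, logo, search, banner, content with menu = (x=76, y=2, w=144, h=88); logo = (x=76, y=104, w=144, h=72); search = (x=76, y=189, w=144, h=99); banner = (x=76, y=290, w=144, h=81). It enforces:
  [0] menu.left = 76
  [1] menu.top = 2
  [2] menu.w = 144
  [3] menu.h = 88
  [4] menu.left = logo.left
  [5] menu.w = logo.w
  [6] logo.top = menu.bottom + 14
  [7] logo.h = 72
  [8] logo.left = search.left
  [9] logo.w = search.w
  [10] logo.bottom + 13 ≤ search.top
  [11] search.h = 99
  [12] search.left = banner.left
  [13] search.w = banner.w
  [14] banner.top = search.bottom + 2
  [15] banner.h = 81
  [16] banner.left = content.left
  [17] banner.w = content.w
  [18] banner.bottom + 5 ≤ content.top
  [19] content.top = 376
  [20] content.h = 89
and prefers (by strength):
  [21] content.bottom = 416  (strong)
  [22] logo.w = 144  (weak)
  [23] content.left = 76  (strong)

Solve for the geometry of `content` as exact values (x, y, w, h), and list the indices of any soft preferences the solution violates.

1. content.x = 76  [banner.left = content.left]
2. content.w = 144  [banner.w = content.w]
3. content.y = 376  [content.top = 376]
4. content.h = 89  [content.h = 89]

content = (x=76, y=376, w=144, h=89)
violated soft preferences: 21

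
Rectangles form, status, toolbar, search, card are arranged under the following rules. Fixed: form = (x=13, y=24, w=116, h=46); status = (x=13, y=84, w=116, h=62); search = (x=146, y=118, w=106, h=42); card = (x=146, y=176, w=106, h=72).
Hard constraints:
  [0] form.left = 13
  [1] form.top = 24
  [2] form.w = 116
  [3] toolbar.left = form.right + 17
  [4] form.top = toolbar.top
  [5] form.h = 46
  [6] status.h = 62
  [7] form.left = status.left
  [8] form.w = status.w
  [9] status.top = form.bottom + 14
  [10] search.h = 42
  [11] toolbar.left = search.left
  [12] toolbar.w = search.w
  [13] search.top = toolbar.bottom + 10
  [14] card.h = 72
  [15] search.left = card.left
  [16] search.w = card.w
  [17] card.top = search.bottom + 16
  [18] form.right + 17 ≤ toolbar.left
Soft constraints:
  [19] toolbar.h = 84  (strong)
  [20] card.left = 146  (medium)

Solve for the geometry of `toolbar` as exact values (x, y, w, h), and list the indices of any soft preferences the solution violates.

1. toolbar.x = 146  [toolbar.left = form.right + 17]
2. toolbar.y = 24  [form.top = toolbar.top]
3. toolbar.w = 106  [toolbar.w = search.w]
4. toolbar.h = 84  [search.top = toolbar.bottom + 10]

toolbar = (x=146, y=24, w=106, h=84)
violated soft preferences: none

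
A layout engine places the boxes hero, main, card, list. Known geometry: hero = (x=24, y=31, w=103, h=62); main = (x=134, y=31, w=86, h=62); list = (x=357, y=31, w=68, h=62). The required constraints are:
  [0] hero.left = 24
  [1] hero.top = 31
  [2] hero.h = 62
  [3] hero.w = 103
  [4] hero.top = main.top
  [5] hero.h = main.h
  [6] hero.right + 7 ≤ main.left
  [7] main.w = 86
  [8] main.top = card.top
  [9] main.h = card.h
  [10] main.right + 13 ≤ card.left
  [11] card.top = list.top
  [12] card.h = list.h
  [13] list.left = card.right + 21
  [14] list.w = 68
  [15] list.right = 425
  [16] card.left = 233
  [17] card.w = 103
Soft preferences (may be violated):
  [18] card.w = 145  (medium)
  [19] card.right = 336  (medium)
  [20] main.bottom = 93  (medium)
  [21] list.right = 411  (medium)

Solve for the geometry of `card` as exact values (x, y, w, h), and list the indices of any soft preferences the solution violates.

1. card.y = 31  [main.top = card.top]
2. card.h = 62  [main.h = card.h]
3. card.x = 233  [card.left = 233]
4. card.w = 103  [card.w = 103]

card = (x=233, y=31, w=103, h=62)
violated soft preferences: 18, 21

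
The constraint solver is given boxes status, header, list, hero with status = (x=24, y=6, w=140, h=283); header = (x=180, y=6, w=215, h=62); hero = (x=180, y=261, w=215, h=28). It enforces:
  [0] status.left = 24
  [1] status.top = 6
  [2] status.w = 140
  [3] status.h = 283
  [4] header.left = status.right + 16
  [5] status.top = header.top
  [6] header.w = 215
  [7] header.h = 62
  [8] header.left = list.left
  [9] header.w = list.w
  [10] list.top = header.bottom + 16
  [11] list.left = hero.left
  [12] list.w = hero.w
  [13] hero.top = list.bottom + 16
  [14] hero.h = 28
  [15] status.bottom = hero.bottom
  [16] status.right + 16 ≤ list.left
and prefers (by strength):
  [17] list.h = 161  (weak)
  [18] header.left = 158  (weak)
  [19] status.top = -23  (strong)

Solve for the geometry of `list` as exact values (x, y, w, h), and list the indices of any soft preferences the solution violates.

1. list.x = 180  [header.left = list.left]
2. list.w = 215  [header.w = list.w]
3. list.y = 84  [list.top = header.bottom + 16]
4. list.h = 161  [hero.top = list.bottom + 16]

list = (x=180, y=84, w=215, h=161)
violated soft preferences: 18, 19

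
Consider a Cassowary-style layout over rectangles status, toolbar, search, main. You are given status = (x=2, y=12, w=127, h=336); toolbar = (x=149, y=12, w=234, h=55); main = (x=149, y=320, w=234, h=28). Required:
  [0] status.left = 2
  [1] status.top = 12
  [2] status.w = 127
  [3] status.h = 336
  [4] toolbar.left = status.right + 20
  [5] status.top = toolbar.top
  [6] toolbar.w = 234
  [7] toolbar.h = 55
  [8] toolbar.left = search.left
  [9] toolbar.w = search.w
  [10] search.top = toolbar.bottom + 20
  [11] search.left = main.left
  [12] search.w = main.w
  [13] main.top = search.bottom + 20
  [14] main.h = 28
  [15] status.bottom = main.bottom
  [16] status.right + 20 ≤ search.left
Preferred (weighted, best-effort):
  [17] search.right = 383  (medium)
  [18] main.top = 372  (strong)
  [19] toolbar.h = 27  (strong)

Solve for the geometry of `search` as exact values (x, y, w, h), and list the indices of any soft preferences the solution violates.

1. search.x = 149  [toolbar.left = search.left]
2. search.w = 234  [toolbar.w = search.w]
3. search.y = 87  [search.top = toolbar.bottom + 20]
4. search.h = 213  [main.top = search.bottom + 20]

search = (x=149, y=87, w=234, h=213)
violated soft preferences: 18, 19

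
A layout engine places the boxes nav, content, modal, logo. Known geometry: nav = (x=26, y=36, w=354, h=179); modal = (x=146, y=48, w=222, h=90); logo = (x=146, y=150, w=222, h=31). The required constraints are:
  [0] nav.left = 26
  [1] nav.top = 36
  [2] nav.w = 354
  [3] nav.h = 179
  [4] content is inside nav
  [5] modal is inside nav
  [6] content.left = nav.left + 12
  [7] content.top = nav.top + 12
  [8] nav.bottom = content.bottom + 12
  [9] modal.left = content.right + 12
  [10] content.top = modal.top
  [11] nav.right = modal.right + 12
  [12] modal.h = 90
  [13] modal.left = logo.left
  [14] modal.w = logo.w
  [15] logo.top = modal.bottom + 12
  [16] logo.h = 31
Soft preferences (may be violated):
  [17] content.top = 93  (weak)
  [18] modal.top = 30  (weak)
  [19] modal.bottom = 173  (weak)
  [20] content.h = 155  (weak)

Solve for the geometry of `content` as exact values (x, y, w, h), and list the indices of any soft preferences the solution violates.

1. content.x = 38  [content.left = nav.left + 12]
2. content.y = 48  [content.top = nav.top + 12]
3. content.h = 155  [nav.bottom = content.bottom + 12]
4. content.w = 96  [modal.left = content.right + 12]

content = (x=38, y=48, w=96, h=155)
violated soft preferences: 17, 18, 19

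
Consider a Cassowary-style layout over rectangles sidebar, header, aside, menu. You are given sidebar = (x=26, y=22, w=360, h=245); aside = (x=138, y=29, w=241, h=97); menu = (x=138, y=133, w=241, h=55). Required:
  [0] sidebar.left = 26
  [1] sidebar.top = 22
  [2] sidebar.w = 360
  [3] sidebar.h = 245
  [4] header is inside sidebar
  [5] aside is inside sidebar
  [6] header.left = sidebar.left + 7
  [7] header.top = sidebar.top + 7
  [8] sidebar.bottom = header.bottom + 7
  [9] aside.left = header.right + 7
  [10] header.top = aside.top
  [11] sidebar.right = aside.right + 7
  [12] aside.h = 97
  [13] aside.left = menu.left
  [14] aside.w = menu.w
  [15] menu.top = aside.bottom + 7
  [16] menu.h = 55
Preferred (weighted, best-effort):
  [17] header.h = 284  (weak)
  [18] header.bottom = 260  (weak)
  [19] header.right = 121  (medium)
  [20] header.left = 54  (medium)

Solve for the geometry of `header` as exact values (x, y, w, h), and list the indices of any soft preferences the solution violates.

1. header.x = 33  [header.left = sidebar.left + 7]
2. header.y = 29  [header.top = sidebar.top + 7]
3. header.h = 231  [sidebar.bottom = header.bottom + 7]
4. header.w = 98  [aside.left = header.right + 7]

header = (x=33, y=29, w=98, h=231)
violated soft preferences: 17, 19, 20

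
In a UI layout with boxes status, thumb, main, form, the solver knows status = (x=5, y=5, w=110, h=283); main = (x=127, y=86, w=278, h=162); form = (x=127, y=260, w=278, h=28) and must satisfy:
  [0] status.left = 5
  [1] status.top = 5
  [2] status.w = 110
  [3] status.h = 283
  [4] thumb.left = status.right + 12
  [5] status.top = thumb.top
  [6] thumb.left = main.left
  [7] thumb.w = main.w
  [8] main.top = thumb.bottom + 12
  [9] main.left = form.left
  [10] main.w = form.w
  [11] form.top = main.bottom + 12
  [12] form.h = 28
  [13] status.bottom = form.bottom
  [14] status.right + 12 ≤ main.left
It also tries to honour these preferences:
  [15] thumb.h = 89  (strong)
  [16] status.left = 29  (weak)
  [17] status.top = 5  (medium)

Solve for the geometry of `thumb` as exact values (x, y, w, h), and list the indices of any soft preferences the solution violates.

1. thumb.x = 127  [thumb.left = status.right + 12]
2. thumb.y = 5  [status.top = thumb.top]
3. thumb.w = 278  [thumb.w = main.w]
4. thumb.h = 69  [main.top = thumb.bottom + 12]

thumb = (x=127, y=5, w=278, h=69)
violated soft preferences: 15, 16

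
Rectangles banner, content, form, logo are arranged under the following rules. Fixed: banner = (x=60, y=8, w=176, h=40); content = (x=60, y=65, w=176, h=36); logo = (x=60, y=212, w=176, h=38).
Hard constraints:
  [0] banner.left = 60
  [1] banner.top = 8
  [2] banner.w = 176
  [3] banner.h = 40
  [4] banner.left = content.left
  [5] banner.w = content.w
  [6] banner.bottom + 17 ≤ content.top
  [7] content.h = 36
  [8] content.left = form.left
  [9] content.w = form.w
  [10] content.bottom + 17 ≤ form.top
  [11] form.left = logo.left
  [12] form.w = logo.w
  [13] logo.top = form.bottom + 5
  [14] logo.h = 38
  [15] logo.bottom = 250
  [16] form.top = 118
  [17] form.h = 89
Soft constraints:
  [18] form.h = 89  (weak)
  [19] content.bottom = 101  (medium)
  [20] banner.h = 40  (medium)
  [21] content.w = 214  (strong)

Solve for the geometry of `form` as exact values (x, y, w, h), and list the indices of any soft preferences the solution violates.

form = (x=60, y=118, w=176, h=89)
violated soft preferences: 21

1. form.x = 60  [content.left = form.left]
2. form.w = 176  [content.w = form.w]
3. form.y = 118  [form.top = 118]
4. form.h = 89  [form.h = 89]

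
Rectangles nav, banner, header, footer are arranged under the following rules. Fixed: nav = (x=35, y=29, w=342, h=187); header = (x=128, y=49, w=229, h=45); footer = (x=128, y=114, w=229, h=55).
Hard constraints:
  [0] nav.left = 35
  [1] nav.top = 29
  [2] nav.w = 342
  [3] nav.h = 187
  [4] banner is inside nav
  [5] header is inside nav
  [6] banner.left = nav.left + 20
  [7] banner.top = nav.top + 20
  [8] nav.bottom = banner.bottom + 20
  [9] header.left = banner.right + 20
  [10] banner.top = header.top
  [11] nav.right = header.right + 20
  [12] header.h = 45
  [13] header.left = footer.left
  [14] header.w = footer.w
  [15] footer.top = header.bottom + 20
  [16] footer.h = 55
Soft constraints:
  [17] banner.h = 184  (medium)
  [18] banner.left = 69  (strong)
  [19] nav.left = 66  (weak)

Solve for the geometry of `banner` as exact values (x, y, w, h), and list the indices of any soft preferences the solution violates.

1. banner.x = 55  [banner.left = nav.left + 20]
2. banner.y = 49  [banner.top = nav.top + 20]
3. banner.h = 147  [nav.bottom = banner.bottom + 20]
4. banner.w = 53  [header.left = banner.right + 20]

banner = (x=55, y=49, w=53, h=147)
violated soft preferences: 17, 18, 19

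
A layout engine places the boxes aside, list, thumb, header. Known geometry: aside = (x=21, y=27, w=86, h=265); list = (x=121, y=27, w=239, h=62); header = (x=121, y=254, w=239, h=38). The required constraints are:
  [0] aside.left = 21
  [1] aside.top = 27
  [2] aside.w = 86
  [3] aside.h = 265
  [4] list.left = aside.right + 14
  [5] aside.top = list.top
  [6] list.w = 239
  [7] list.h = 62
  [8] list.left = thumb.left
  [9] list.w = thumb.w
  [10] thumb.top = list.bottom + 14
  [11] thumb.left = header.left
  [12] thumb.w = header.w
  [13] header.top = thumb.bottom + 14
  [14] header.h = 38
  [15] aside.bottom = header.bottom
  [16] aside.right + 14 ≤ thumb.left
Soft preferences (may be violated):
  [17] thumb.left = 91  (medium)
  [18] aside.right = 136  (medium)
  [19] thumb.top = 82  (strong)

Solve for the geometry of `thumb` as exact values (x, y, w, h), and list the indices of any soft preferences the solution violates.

1. thumb.x = 121  [list.left = thumb.left]
2. thumb.w = 239  [list.w = thumb.w]
3. thumb.y = 103  [thumb.top = list.bottom + 14]
4. thumb.h = 137  [header.top = thumb.bottom + 14]

thumb = (x=121, y=103, w=239, h=137)
violated soft preferences: 17, 18, 19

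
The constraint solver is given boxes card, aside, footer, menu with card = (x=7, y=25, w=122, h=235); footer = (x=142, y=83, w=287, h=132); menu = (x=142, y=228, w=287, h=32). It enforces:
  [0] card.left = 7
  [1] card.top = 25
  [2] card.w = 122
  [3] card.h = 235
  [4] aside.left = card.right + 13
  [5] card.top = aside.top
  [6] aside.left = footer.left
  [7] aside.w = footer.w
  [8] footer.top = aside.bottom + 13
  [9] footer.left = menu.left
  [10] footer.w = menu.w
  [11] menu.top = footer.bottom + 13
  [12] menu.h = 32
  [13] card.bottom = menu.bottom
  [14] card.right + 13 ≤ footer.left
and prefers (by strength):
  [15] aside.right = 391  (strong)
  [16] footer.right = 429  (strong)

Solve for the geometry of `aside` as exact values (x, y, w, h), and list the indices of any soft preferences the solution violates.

1. aside.x = 142  [aside.left = card.right + 13]
2. aside.y = 25  [card.top = aside.top]
3. aside.w = 287  [aside.w = footer.w]
4. aside.h = 45  [footer.top = aside.bottom + 13]

aside = (x=142, y=25, w=287, h=45)
violated soft preferences: 15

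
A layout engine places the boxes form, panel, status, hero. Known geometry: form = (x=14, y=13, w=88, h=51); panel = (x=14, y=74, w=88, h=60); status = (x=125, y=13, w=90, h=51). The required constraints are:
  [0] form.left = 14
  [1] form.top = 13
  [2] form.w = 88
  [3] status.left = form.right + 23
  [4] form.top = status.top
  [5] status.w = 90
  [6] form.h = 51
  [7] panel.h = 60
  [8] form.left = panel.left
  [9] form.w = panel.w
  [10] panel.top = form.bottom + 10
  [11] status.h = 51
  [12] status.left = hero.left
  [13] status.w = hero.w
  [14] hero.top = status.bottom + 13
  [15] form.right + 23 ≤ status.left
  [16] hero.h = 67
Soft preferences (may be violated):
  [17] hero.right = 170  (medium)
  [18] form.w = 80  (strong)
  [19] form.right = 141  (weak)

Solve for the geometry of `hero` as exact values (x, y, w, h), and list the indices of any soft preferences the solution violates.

1. hero.x = 125  [status.left = hero.left]
2. hero.w = 90  [status.w = hero.w]
3. hero.y = 77  [hero.top = status.bottom + 13]
4. hero.h = 67  [hero.h = 67]

hero = (x=125, y=77, w=90, h=67)
violated soft preferences: 17, 18, 19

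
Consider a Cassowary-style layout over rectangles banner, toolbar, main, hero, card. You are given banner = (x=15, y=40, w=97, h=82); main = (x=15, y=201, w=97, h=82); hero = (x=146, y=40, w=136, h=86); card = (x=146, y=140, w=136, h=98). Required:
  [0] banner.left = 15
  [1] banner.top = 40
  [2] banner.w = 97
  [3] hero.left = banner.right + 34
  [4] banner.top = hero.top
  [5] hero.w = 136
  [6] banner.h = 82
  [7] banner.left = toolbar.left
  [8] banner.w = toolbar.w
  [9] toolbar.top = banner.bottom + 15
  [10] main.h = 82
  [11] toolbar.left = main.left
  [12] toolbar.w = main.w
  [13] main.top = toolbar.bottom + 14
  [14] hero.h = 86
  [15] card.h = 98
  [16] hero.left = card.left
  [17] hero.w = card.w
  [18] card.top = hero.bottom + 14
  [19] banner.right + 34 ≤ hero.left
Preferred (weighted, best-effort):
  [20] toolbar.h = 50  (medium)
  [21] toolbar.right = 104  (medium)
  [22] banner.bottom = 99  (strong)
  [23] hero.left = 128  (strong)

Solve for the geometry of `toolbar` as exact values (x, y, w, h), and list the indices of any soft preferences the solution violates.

toolbar = (x=15, y=137, w=97, h=50)
violated soft preferences: 21, 22, 23

1. toolbar.x = 15  [banner.left = toolbar.left]
2. toolbar.w = 97  [banner.w = toolbar.w]
3. toolbar.y = 137  [toolbar.top = banner.bottom + 15]
4. toolbar.h = 50  [main.top = toolbar.bottom + 14]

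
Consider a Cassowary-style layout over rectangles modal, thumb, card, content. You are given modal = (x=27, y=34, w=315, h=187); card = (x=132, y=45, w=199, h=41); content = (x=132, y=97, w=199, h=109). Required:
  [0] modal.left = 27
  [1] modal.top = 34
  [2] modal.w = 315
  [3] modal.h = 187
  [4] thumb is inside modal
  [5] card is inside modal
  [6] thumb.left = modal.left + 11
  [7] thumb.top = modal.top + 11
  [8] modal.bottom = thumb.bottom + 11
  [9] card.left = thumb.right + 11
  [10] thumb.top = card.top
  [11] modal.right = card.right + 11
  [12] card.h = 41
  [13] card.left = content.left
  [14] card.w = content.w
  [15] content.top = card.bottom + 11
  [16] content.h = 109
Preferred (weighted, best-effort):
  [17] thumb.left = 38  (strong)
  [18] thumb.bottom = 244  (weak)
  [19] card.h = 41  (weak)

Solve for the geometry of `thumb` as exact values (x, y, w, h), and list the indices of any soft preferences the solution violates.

thumb = (x=38, y=45, w=83, h=165)
violated soft preferences: 18

1. thumb.x = 38  [thumb.left = modal.left + 11]
2. thumb.y = 45  [thumb.top = modal.top + 11]
3. thumb.h = 165  [modal.bottom = thumb.bottom + 11]
4. thumb.w = 83  [card.left = thumb.right + 11]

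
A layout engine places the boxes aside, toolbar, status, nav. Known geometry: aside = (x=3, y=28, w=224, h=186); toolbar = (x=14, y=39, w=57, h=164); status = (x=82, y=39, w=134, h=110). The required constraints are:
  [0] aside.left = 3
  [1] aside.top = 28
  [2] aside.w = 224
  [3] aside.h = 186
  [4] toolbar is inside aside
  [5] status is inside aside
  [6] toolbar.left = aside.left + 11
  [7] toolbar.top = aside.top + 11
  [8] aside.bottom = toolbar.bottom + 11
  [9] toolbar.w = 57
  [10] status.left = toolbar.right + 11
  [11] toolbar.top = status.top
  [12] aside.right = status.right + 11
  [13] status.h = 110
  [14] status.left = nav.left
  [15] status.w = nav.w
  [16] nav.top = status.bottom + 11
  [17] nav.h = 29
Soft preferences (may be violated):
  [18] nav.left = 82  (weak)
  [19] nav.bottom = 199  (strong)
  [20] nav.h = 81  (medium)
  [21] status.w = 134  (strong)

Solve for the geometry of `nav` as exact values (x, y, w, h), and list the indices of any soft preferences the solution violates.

1. nav.x = 82  [status.left = nav.left]
2. nav.w = 134  [status.w = nav.w]
3. nav.y = 160  [nav.top = status.bottom + 11]
4. nav.h = 29  [nav.h = 29]

nav = (x=82, y=160, w=134, h=29)
violated soft preferences: 19, 20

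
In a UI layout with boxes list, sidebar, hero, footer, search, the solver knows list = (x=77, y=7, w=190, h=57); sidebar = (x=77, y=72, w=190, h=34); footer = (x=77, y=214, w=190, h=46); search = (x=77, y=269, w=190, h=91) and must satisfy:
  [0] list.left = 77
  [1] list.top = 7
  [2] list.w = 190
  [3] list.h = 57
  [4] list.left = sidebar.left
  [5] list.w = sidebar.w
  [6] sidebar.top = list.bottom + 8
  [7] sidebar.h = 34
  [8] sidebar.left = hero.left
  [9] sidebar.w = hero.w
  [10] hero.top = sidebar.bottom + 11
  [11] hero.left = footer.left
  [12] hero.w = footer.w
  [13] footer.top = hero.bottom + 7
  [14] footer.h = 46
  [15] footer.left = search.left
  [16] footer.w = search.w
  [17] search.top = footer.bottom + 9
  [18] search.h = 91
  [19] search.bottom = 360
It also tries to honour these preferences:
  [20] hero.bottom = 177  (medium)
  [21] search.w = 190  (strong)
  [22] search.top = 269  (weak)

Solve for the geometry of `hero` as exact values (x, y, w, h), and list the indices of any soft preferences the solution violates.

1. hero.x = 77  [sidebar.left = hero.left]
2. hero.w = 190  [sidebar.w = hero.w]
3. hero.y = 117  [hero.top = sidebar.bottom + 11]
4. hero.h = 90  [footer.top = hero.bottom + 7]

hero = (x=77, y=117, w=190, h=90)
violated soft preferences: 20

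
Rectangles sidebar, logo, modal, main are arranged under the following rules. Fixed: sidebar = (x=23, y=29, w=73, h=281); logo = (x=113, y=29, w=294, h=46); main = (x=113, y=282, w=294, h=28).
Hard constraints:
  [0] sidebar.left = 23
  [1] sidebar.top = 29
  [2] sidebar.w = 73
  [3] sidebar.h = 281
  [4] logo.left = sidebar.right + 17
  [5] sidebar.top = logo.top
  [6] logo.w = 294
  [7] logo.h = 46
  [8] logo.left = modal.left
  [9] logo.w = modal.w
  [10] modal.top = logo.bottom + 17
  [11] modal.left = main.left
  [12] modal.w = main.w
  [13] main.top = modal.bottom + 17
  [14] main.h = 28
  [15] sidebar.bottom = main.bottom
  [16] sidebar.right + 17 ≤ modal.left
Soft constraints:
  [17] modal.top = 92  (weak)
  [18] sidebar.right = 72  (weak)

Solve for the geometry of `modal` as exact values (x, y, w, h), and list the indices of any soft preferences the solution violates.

modal = (x=113, y=92, w=294, h=173)
violated soft preferences: 18

1. modal.x = 113  [logo.left = modal.left]
2. modal.w = 294  [logo.w = modal.w]
3. modal.y = 92  [modal.top = logo.bottom + 17]
4. modal.h = 173  [main.top = modal.bottom + 17]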